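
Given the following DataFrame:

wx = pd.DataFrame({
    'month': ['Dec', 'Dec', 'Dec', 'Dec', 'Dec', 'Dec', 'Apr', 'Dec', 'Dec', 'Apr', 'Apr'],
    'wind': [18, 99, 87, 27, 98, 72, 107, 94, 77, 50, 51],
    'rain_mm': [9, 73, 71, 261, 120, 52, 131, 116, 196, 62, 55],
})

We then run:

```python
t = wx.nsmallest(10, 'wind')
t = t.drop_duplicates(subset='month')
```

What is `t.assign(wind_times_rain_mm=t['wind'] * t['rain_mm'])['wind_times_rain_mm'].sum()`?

take 10 rows with smallest wind:
   month  wind  rain_mm
0    Dec    18        9
3    Dec    27      261
9    Apr    50       62
10   Apr    51       55
5    Dec    72       52
8    Dec    77      196
2    Dec    87       71
7    Dec    94      116
4    Dec    98      120
1    Dec    99       73
drop duplicate month (keep=first):
  month  wind  rain_mm
0   Dec    18        9
9   Apr    50       62
add column wind_times_rain_mm = t['wind'] * t['rain_mm']:
  month  wind  rain_mm  wind_times_rain_mm
0   Dec    18        9                 162
9   Apr    50       62                3100

3262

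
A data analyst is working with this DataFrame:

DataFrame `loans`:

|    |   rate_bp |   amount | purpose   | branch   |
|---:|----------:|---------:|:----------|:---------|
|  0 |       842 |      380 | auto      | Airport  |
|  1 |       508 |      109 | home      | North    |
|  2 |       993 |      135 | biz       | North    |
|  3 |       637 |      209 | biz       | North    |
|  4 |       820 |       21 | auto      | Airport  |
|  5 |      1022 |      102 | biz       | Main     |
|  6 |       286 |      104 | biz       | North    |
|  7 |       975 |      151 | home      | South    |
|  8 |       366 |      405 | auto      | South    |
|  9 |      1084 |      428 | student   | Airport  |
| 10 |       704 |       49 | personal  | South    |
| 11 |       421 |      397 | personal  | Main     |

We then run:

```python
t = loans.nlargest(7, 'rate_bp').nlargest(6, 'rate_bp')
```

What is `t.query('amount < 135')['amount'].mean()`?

take 7 rows with largest rate_bp:
    rate_bp  amount   purpose   branch
9      1084     428   student  Airport
5      1022     102       biz     Main
2       993     135       biz    North
7       975     151      home    South
0       842     380      auto  Airport
4       820      21      auto  Airport
10      704      49  personal    South
take 6 rows with largest rate_bp:
   rate_bp  amount  purpose   branch
9     1084     428  student  Airport
5     1022     102      biz     Main
2      993     135      biz    North
7      975     151     home    South
0      842     380     auto  Airport
4      820      21     auto  Airport
filter rows where amount < 135:
   rate_bp  amount purpose   branch
5     1022     102     biz     Main
4      820      21    auto  Airport

61.5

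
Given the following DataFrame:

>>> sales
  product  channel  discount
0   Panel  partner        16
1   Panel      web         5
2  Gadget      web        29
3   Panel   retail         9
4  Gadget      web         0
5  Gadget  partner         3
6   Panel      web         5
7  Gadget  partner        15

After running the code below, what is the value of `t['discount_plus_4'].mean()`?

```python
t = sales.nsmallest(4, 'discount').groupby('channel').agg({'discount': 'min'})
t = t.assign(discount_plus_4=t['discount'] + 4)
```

take 4 rows with smallest discount:
  product  channel  discount
4  Gadget      web         0
5  Gadget  partner         3
1   Panel      web         5
6   Panel      web         5
group by channel, min of discount:
         discount
channel          
partner         3
web             0
add column discount_plus_4 = t['discount'] + 4:
         discount  discount_plus_4
channel                           
partner         3                7
web             0                4
So mean() = 5.5.

5.5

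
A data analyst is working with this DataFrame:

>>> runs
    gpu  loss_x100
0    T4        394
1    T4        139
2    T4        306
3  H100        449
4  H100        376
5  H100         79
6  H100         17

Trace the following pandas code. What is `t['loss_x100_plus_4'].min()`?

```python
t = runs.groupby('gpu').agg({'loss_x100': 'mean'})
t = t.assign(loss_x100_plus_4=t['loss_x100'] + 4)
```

234.25

group by gpu, mean of loss_x100:
       loss_x100
gpu             
H100  230.250000
T4    279.666667
add column loss_x100_plus_4 = t['loss_x100'] + 4:
       loss_x100  loss_x100_plus_4
gpu                               
H100  230.250000        234.250000
T4    279.666667        283.666667
Then the min of column 'loss_x100_plus_4': 234.25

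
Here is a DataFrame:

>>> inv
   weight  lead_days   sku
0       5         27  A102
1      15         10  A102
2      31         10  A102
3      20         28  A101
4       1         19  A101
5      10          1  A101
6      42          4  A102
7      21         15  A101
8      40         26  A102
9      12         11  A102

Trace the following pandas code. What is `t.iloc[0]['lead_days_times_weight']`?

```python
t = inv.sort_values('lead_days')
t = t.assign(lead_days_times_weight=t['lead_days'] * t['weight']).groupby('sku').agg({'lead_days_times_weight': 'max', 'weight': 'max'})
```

560

sort by lead_days:
   weight  lead_days   sku
5      10          1  A101
6      42          4  A102
1      15         10  A102
2      31         10  A102
9      12         11  A102
7      21         15  A101
4       1         19  A101
8      40         26  A102
0       5         27  A102
3      20         28  A101
add column lead_days_times_weight = t['lead_days'] * t['weight']:
   weight  lead_days   sku  lead_days_times_weight
5      10          1  A101                      10
6      42          4  A102                     168
1      15         10  A102                     150
2      31         10  A102                     310
9      12         11  A102                     132
7      21         15  A101                     315
4       1         19  A101                      19
8      40         26  A102                    1040
0       5         27  A102                     135
3      20         28  A101                     560
group by sku: max(lead_days_times_weight), max(weight):
      lead_days_times_weight  weight
sku                                 
A101                     560      21
A102                    1040      42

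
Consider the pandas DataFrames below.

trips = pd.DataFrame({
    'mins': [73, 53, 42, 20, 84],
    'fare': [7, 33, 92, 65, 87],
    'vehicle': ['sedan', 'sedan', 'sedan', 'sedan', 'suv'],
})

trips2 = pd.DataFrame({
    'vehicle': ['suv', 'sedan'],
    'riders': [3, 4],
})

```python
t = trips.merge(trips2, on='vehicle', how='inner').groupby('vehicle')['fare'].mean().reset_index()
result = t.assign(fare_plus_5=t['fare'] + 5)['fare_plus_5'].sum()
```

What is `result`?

146.25

merge on 'vehicle' (how='inner') → 5 rows:
   mins  fare vehicle  riders
0    73     7   sedan       4
1    53    33   sedan       4
2    42    92   sedan       4
3    20    65   sedan       4
4    84    87     suv       3
group by vehicle, mean of fare:
vehicle
sedan    49.25
suv      87.00
Name: fare, dtype: float64
reset_index():
  vehicle   fare
0   sedan  49.25
1     suv  87.00
add column fare_plus_5 = t['fare'] + 5:
  vehicle   fare  fare_plus_5
0   sedan  49.25        54.25
1     suv  87.00        92.00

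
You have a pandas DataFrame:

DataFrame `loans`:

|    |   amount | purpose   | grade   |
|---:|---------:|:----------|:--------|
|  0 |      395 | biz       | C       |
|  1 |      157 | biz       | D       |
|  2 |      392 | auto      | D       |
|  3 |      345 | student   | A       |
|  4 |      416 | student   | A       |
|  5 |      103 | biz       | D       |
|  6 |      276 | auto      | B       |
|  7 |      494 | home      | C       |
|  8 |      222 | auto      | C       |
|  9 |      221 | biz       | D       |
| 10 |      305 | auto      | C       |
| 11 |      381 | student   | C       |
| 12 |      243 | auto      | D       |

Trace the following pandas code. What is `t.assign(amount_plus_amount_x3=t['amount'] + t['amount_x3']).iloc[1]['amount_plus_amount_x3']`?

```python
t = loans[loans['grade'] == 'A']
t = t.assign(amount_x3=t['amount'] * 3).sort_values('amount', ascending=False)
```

filter rows where grade == 'A':
   amount  purpose grade
3     345  student     A
4     416  student     A
add column amount_x3 = t['amount'] * 3:
   amount  purpose grade  amount_x3
3     345  student     A       1035
4     416  student     A       1248
sort by amount descending:
   amount  purpose grade  amount_x3
4     416  student     A       1248
3     345  student     A       1035
add column amount_plus_amount_x3 = t['amount'] + t['amount_x3']:
   amount  purpose grade  amount_x3  amount_plus_amount_x3
4     416  student     A       1248                   1664
3     345  student     A       1035                   1380
value at position 1, column 'amount_plus_amount_x3' → 1380

1380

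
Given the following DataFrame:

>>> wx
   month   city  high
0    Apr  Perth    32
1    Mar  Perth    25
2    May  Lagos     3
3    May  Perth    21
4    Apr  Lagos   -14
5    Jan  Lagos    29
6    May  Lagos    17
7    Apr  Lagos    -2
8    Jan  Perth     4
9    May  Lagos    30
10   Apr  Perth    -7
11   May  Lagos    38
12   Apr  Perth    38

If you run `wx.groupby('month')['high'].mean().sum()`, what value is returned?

group by month, mean of high:
month
Apr     9.4
Jan    16.5
Mar    25.0
May    21.8
Name: high, dtype: float64
Finally, sum of the resulting series = 72.7.

72.7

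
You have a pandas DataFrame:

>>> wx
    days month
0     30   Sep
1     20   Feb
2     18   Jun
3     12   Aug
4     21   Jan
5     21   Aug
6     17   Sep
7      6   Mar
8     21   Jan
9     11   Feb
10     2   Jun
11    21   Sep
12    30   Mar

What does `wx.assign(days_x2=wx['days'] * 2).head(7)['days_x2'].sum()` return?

278

add column days_x2 = wx['days'] * 2:
    days month  days_x2
0     30   Sep       60
1     20   Feb       40
2     18   Jun       36
3     12   Aug       24
4     21   Jan       42
5     21   Aug       42
6     17   Sep       34
7      6   Mar       12
8     21   Jan       42
9     11   Feb       22
10     2   Jun        4
11    21   Sep       42
12    30   Mar       60
take first 7 rows:
   days month  days_x2
0    30   Sep       60
1    20   Feb       40
2    18   Jun       36
3    12   Aug       24
4    21   Jan       42
5    21   Aug       42
6    17   Sep       34
The sum of column 'days_x2' is 278.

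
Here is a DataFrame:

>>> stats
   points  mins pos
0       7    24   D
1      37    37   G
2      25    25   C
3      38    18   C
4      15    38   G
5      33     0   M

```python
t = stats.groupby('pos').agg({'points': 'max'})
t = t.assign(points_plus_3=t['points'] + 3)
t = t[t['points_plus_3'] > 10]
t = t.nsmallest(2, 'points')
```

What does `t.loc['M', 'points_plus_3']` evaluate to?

group by pos, max of points:
     points
pos        
C        38
D         7
G        37
M        33
add column points_plus_3 = t['points'] + 3:
     points  points_plus_3
pos                       
C        38             41
D         7             10
G        37             40
M        33             36
filter rows where points_plus_3 > 10:
     points  points_plus_3
pos                       
C        38             41
G        37             40
M        33             36
take 2 rows with smallest points:
     points  points_plus_3
pos                       
M        33             36
G        37             40
So loc['M', 'points_plus_3'] = 36.

36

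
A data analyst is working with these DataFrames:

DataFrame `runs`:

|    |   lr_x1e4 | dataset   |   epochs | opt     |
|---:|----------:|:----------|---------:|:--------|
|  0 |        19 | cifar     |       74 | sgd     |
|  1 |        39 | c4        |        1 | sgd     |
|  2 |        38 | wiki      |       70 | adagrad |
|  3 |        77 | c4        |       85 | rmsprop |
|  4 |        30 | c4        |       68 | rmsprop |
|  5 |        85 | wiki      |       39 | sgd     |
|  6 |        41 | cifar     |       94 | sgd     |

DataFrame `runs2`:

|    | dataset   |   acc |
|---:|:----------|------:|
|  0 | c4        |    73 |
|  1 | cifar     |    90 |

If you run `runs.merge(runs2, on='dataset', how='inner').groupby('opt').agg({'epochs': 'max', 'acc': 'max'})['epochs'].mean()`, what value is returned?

89.5

merge on 'dataset' (how='inner') → 5 rows:
   lr_x1e4 dataset  epochs      opt  acc
0       19   cifar      74      sgd   90
1       39      c4       1      sgd   73
2       77      c4      85  rmsprop   73
3       30      c4      68  rmsprop   73
4       41   cifar      94      sgd   90
group by opt: max(epochs), max(acc):
         epochs  acc
opt                 
rmsprop      85   73
sgd          94   90
So mean() = 89.5.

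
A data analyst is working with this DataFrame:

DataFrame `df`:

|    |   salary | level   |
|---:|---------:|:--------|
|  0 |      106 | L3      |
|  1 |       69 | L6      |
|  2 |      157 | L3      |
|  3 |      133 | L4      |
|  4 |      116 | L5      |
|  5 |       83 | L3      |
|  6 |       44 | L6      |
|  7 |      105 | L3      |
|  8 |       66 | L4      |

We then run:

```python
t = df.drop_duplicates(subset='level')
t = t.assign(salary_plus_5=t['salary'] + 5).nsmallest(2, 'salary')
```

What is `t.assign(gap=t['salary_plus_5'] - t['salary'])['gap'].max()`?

5

drop duplicate level (keep=first):
   salary level
0     106    L3
1      69    L6
3     133    L4
4     116    L5
add column salary_plus_5 = t['salary'] + 5:
   salary level  salary_plus_5
0     106    L3            111
1      69    L6             74
3     133    L4            138
4     116    L5            121
take 2 rows with smallest salary:
   salary level  salary_plus_5
1      69    L6             74
0     106    L3            111
add column gap = t['salary_plus_5'] - t['salary']:
   salary level  salary_plus_5  gap
1      69    L6             74    5
0     106    L3            111    5
Hence 5.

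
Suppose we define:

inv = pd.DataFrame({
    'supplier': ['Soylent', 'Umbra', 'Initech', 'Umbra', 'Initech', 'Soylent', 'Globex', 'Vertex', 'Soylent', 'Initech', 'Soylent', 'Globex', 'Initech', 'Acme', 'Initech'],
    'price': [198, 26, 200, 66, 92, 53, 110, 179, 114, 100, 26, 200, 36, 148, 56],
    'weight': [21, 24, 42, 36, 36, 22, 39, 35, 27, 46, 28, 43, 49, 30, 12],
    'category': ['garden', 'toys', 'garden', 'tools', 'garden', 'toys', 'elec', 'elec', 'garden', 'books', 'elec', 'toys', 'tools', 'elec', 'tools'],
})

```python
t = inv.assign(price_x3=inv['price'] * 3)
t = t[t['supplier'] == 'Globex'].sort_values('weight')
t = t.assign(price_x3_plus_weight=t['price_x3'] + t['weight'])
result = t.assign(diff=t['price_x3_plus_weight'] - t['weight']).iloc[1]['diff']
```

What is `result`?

add column price_x3 = inv['price'] * 3:
   supplier  price  weight category  price_x3
0   Soylent    198      21   garden       594
1     Umbra     26      24     toys        78
2   Initech    200      42   garden       600
3     Umbra     66      36    tools       198
4   Initech     92      36   garden       276
5   Soylent     53      22     toys       159
6    Globex    110      39     elec       330
7    Vertex    179      35     elec       537
8   Soylent    114      27   garden       342
9   Initech    100      46    books       300
10  Soylent     26      28     elec        78
11   Globex    200      43     toys       600
12  Initech     36      49    tools       108
13     Acme    148      30     elec       444
14  Initech     56      12    tools       168
filter rows where supplier == 'Globex':
   supplier  price  weight category  price_x3
6    Globex    110      39     elec       330
11   Globex    200      43     toys       600
sort by weight:
   supplier  price  weight category  price_x3
6    Globex    110      39     elec       330
11   Globex    200      43     toys       600
add column price_x3_plus_weight = t['price_x3'] + t['weight']:
   supplier  price  weight category  price_x3  price_x3_plus_weight
6    Globex    110      39     elec       330                   369
11   Globex    200      43     toys       600                   643
add column diff = t['price_x3_plus_weight'] - t['weight']:
   supplier  price  weight category  price_x3  price_x3_plus_weight  diff
6    Globex    110      39     elec       330                   369   330
11   Globex    200      43     toys       600                   643   600
Hence 600.

600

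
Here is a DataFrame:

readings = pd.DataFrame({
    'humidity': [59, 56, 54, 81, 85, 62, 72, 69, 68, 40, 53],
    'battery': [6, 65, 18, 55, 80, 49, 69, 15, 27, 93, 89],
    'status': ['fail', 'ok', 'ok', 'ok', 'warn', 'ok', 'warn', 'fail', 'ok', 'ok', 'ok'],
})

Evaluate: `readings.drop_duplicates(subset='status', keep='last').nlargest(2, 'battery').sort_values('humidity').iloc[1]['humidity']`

drop duplicate status (keep=last):
    humidity  battery status
6         72       69   warn
7         69       15   fail
10        53       89     ok
take 2 rows with largest battery:
    humidity  battery status
10        53       89     ok
6         72       69   warn
sort by humidity:
    humidity  battery status
10        53       89     ok
6         72       69   warn
Reading off the value at position 1, column 'humidity', we get 72.

72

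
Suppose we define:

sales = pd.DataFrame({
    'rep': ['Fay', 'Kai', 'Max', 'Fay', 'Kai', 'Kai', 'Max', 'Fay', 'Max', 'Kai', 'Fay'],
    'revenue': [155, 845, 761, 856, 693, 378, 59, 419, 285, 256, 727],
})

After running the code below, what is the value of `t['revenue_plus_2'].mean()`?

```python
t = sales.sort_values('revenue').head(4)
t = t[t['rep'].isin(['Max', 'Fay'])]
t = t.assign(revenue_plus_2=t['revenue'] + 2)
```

168.333333333

sort by revenue:
    rep  revenue
6   Max       59
0   Fay      155
9   Kai      256
8   Max      285
5   Kai      378
7   Fay      419
4   Kai      693
10  Fay      727
2   Max      761
1   Kai      845
3   Fay      856
take first 4 rows:
   rep  revenue
6  Max       59
0  Fay      155
9  Kai      256
8  Max      285
filter rows where rep in ['Max', 'Fay']:
   rep  revenue
6  Max       59
0  Fay      155
8  Max      285
add column revenue_plus_2 = t['revenue'] + 2:
   rep  revenue  revenue_plus_2
6  Max       59              61
0  Fay      155             157
8  Max      285             287
Reading off the mean of column 'revenue_plus_2', we get 168.333333333.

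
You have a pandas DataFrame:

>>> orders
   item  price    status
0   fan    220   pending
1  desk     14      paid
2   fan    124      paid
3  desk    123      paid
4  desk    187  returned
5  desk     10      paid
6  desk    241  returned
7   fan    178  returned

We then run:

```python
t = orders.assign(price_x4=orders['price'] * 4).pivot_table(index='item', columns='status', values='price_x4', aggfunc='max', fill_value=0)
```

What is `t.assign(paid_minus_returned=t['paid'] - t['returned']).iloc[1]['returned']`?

add column price_x4 = orders['price'] * 4:
   item  price    status  price_x4
0   fan    220   pending       880
1  desk     14      paid        56
2   fan    124      paid       496
3  desk    123      paid       492
4  desk    187  returned       748
5  desk     10      paid        40
6  desk    241  returned       964
7   fan    178  returned       712
pivot: rows=item, cols=status, max(price_x4):
status  paid  pending  returned
item                           
desk     492        0       964
fan      496      880       712
add column paid_minus_returned = t['paid'] - t['returned']:
status  paid  pending  returned  paid_minus_returned
item                                                
desk     492        0       964                 -472
fan      496      880       712                 -216
Reading off the value at position 1, column 'returned', we get 712.

712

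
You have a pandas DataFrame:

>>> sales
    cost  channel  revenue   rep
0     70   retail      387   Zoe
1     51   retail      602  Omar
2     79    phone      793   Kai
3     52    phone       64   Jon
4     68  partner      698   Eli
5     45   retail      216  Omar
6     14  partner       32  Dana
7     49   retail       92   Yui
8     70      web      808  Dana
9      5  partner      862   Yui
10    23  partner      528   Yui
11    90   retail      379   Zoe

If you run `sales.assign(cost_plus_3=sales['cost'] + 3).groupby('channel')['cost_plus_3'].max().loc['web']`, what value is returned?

add column cost_plus_3 = sales['cost'] + 3:
    cost  channel  revenue   rep  cost_plus_3
0     70   retail      387   Zoe           73
1     51   retail      602  Omar           54
2     79    phone      793   Kai           82
3     52    phone       64   Jon           55
4     68  partner      698   Eli           71
5     45   retail      216  Omar           48
6     14  partner       32  Dana           17
7     49   retail       92   Yui           52
8     70      web      808  Dana           73
9      5  partner      862   Yui            8
10    23  partner      528   Yui           26
11    90   retail      379   Zoe           93
group by channel, max of cost_plus_3:
channel
partner    71
phone      82
retail     93
web        73
Name: cost_plus_3, dtype: int64
The value at index 'web' is 73.

73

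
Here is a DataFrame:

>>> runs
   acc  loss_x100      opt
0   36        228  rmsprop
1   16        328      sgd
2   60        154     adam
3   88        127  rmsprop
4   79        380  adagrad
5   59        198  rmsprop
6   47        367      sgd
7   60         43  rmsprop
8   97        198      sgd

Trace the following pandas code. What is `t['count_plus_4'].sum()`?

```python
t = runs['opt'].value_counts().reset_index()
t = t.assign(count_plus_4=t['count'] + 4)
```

25

value_counts of opt:
opt
rmsprop    4
sgd        3
adam       1
adagrad    1
Name: count, dtype: int64
reset_index():
       opt  count
0  rmsprop      4
1      sgd      3
2     adam      1
3  adagrad      1
add column count_plus_4 = t['count'] + 4:
       opt  count  count_plus_4
0  rmsprop      4             8
1      sgd      3             7
2     adam      1             5
3  adagrad      1             5
Taking the sum of column 'count_plus_4' gives 25.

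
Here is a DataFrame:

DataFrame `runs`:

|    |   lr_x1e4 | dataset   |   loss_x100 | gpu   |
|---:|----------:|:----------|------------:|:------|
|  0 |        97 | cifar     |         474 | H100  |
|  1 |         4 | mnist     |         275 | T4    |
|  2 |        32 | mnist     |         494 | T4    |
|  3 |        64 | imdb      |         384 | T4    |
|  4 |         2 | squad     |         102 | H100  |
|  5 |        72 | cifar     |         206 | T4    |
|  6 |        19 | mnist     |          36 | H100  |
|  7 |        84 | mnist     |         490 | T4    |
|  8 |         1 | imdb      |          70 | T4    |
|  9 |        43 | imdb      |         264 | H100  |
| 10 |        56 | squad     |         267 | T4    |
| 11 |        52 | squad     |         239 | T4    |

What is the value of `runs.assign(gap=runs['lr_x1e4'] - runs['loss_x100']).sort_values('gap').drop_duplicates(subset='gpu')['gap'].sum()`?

-839

add column gap = runs['lr_x1e4'] - runs['loss_x100']:
    lr_x1e4 dataset  loss_x100   gpu  gap
0        97   cifar        474  H100 -377
1         4   mnist        275    T4 -271
2        32   mnist        494    T4 -462
3        64    imdb        384    T4 -320
4         2   squad        102  H100 -100
5        72   cifar        206    T4 -134
6        19   mnist         36  H100  -17
7        84   mnist        490    T4 -406
8         1    imdb         70    T4  -69
9        43    imdb        264  H100 -221
10       56   squad        267    T4 -211
11       52   squad        239    T4 -187
sort by gap:
    lr_x1e4 dataset  loss_x100   gpu  gap
2        32   mnist        494    T4 -462
7        84   mnist        490    T4 -406
0        97   cifar        474  H100 -377
3        64    imdb        384    T4 -320
1         4   mnist        275    T4 -271
9        43    imdb        264  H100 -221
10       56   squad        267    T4 -211
11       52   squad        239    T4 -187
5        72   cifar        206    T4 -134
4         2   squad        102  H100 -100
8         1    imdb         70    T4  -69
6        19   mnist         36  H100  -17
drop duplicate gpu (keep=first):
   lr_x1e4 dataset  loss_x100   gpu  gap
2       32   mnist        494    T4 -462
0       97   cifar        474  H100 -377
Then the sum of column 'gap': -839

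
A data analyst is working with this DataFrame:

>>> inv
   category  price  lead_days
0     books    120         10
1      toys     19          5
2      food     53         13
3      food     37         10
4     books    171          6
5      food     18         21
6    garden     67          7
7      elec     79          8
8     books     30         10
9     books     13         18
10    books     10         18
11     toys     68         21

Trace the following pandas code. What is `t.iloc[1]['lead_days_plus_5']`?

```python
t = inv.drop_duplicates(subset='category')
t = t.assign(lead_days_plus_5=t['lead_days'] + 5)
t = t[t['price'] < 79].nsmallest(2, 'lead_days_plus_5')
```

drop duplicate category (keep=first):
  category  price  lead_days
0    books    120         10
1     toys     19          5
2     food     53         13
6   garden     67          7
7     elec     79          8
add column lead_days_plus_5 = t['lead_days'] + 5:
  category  price  lead_days  lead_days_plus_5
0    books    120         10                15
1     toys     19          5                10
2     food     53         13                18
6   garden     67          7                12
7     elec     79          8                13
filter rows where price < 79:
  category  price  lead_days  lead_days_plus_5
1     toys     19          5                10
2     food     53         13                18
6   garden     67          7                12
take 2 rows with smallest lead_days_plus_5:
  category  price  lead_days  lead_days_plus_5
1     toys     19          5                10
6   garden     67          7                12
value at position 1, column 'lead_days_plus_5' → 12

12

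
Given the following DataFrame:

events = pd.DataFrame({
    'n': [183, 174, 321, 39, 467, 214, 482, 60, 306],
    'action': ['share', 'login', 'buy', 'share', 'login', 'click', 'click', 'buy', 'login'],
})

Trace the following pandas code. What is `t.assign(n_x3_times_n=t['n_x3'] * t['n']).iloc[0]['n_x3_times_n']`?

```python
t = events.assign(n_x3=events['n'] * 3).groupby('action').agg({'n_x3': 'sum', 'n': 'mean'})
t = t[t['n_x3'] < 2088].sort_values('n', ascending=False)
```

add column n_x3 = events['n'] * 3:
     n action  n_x3
0  183  share   549
1  174  login   522
2  321    buy   963
3   39  share   117
4  467  login  1401
5  214  click   642
6  482  click  1446
7   60    buy   180
8  306  login   918
group by action: sum(n_x3), mean(n):
        n_x3           n
action                  
buy     1143  190.500000
click   2088  348.000000
login   2841  315.666667
share    666  111.000000
filter rows where n_x3 < 2088:
        n_x3      n
action             
buy     1143  190.5
share    666  111.0
sort by n descending:
        n_x3      n
action             
buy     1143  190.5
share    666  111.0
add column n_x3_times_n = t['n_x3'] * t['n']:
        n_x3      n  n_x3_times_n
action                           
buy     1143  190.5      217741.5
share    666  111.0       73926.0

217741.5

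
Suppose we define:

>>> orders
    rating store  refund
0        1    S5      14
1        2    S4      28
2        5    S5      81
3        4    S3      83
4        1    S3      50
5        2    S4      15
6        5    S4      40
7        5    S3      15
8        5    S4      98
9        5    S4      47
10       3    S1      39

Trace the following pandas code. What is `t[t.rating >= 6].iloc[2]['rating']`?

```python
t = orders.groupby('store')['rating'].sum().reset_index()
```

6

group by store, sum of rating:
store
S1     3
S3    10
S4    19
S5     6
Name: rating, dtype: int64
reset_index():
  store  rating
0    S1       3
1    S3      10
2    S4      19
3    S5       6
filter rows where rating >= 6:
  store  rating
1    S3      10
2    S4      19
3    S5       6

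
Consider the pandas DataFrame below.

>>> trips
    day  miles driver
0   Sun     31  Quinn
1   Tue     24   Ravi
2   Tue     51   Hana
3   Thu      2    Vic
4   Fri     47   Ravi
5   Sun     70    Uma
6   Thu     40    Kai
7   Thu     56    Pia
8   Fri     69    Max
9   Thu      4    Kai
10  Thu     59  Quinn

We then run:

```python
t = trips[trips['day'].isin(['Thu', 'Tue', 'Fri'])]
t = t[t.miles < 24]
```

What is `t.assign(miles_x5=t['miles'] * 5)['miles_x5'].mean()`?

15.0

filter rows where day in ['Thu', 'Tue', 'Fri']:
    day  miles driver
1   Tue     24   Ravi
2   Tue     51   Hana
3   Thu      2    Vic
4   Fri     47   Ravi
6   Thu     40    Kai
7   Thu     56    Pia
8   Fri     69    Max
9   Thu      4    Kai
10  Thu     59  Quinn
filter rows where miles < 24:
   day  miles driver
3  Thu      2    Vic
9  Thu      4    Kai
add column miles_x5 = t['miles'] * 5:
   day  miles driver  miles_x5
3  Thu      2    Vic        10
9  Thu      4    Kai        20
Hence 15.0.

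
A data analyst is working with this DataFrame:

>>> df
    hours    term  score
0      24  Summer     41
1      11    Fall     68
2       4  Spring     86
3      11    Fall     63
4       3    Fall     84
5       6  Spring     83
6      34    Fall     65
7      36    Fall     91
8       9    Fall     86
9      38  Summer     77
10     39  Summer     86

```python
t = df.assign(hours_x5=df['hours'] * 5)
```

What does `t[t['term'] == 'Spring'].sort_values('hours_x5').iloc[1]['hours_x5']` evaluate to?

add column hours_x5 = df['hours'] * 5:
    hours    term  score  hours_x5
0      24  Summer     41       120
1      11    Fall     68        55
2       4  Spring     86        20
3      11    Fall     63        55
4       3    Fall     84        15
5       6  Spring     83        30
6      34    Fall     65       170
7      36    Fall     91       180
8       9    Fall     86        45
9      38  Summer     77       190
10     39  Summer     86       195
filter rows where term == 'Spring':
   hours    term  score  hours_x5
2      4  Spring     86        20
5      6  Spring     83        30
sort by hours_x5:
   hours    term  score  hours_x5
2      4  Spring     86        20
5      6  Spring     83        30
value at position 1, column 'hours_x5' → 30

30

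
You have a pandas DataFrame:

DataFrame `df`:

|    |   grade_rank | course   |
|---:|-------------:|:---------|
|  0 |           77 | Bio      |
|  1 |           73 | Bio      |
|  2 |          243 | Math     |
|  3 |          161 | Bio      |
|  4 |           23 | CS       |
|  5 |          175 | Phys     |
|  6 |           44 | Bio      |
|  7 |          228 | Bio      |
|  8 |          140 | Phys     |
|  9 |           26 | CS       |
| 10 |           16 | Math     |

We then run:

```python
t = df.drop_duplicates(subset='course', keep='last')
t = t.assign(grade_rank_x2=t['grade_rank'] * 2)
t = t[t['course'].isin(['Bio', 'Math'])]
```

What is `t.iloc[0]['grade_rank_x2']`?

drop duplicate course (keep=last):
    grade_rank course
7          228    Bio
8          140   Phys
9           26     CS
10          16   Math
add column grade_rank_x2 = t['grade_rank'] * 2:
    grade_rank course  grade_rank_x2
7          228    Bio            456
8          140   Phys            280
9           26     CS             52
10          16   Math             32
filter rows where course in ['Bio', 'Math']:
    grade_rank course  grade_rank_x2
7          228    Bio            456
10          16   Math             32

456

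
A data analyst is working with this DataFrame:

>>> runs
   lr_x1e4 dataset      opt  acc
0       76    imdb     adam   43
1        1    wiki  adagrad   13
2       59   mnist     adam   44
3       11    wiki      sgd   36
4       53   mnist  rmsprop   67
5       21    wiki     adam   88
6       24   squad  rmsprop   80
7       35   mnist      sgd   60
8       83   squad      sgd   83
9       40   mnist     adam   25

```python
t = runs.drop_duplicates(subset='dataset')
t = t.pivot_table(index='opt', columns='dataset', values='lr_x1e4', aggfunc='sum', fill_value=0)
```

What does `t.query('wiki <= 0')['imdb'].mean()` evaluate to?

38.0

drop duplicate dataset (keep=first):
   lr_x1e4 dataset      opt  acc
0       76    imdb     adam   43
1        1    wiki  adagrad   13
2       59   mnist     adam   44
6       24   squad  rmsprop   80
pivot: rows=opt, cols=dataset, sum(lr_x1e4):
dataset  imdb  mnist  squad  wiki
opt                              
adagrad     0      0      0     1
adam       76     59      0     0
rmsprop     0      0     24     0
filter rows where wiki <= 0:
dataset  imdb  mnist  squad  wiki
opt                              
adam       76     59      0     0
rmsprop     0      0     24     0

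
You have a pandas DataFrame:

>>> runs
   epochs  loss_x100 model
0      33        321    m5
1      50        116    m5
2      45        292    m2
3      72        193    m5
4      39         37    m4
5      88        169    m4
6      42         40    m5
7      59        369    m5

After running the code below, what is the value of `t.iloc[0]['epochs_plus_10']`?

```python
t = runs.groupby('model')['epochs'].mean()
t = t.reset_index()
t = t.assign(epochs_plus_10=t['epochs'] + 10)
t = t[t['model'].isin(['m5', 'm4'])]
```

73.5

group by model, mean of epochs:
model
m2    45.0
m4    63.5
m5    51.2
Name: epochs, dtype: float64
reset_index():
  model  epochs
0    m2    45.0
1    m4    63.5
2    m5    51.2
add column epochs_plus_10 = t['epochs'] + 10:
  model  epochs  epochs_plus_10
0    m2    45.0            55.0
1    m4    63.5            73.5
2    m5    51.2            61.2
filter rows where model in ['m5', 'm4']:
  model  epochs  epochs_plus_10
1    m4    63.5            73.5
2    m5    51.2            61.2
Taking the value at position 0, column 'epochs_plus_10' gives 73.5.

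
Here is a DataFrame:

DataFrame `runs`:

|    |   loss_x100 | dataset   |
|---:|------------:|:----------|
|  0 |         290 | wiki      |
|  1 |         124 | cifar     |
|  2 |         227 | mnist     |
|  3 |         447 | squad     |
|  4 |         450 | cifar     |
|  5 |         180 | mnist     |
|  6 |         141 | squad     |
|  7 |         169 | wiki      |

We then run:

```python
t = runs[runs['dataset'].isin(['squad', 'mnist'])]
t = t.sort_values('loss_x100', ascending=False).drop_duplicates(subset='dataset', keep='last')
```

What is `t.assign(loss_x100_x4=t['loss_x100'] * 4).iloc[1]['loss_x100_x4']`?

564

filter rows where dataset in ['squad', 'mnist']:
   loss_x100 dataset
2        227   mnist
3        447   squad
5        180   mnist
6        141   squad
sort by loss_x100 descending:
   loss_x100 dataset
3        447   squad
2        227   mnist
5        180   mnist
6        141   squad
drop duplicate dataset (keep=last):
   loss_x100 dataset
5        180   mnist
6        141   squad
add column loss_x100_x4 = t['loss_x100'] * 4:
   loss_x100 dataset  loss_x100_x4
5        180   mnist           720
6        141   squad           564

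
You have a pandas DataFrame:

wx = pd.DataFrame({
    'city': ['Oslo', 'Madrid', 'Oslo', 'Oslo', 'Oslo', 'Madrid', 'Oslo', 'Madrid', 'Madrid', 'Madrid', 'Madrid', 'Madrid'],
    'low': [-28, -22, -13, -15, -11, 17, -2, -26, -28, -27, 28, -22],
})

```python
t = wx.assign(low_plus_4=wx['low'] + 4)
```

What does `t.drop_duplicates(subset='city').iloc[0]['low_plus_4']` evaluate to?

add column low_plus_4 = wx['low'] + 4:
      city  low  low_plus_4
0     Oslo  -28         -24
1   Madrid  -22         -18
2     Oslo  -13          -9
3     Oslo  -15         -11
4     Oslo  -11          -7
5   Madrid   17          21
6     Oslo   -2           2
7   Madrid  -26         -22
8   Madrid  -28         -24
9   Madrid  -27         -23
10  Madrid   28          32
11  Madrid  -22         -18
drop duplicate city (keep=first):
     city  low  low_plus_4
0    Oslo  -28         -24
1  Madrid  -22         -18
Finally, value at position 0, column 'low_plus_4' = -24.

-24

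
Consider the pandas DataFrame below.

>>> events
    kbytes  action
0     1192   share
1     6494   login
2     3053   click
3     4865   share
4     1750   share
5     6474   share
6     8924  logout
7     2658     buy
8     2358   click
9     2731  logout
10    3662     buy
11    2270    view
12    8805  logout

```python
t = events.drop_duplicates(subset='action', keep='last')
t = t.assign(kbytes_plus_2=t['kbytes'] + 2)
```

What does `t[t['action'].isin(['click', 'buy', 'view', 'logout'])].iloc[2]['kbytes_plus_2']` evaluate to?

2272

drop duplicate action (keep=last):
    kbytes  action
1     6494   login
5     6474   share
8     2358   click
10    3662     buy
11    2270    view
12    8805  logout
add column kbytes_plus_2 = t['kbytes'] + 2:
    kbytes  action  kbytes_plus_2
1     6494   login           6496
5     6474   share           6476
8     2358   click           2360
10    3662     buy           3664
11    2270    view           2272
12    8805  logout           8807
filter rows where action in ['click', 'buy', 'view', 'logout']:
    kbytes  action  kbytes_plus_2
8     2358   click           2360
10    3662     buy           3664
11    2270    view           2272
12    8805  logout           8807
Then the value at position 2, column 'kbytes_plus_2': 2272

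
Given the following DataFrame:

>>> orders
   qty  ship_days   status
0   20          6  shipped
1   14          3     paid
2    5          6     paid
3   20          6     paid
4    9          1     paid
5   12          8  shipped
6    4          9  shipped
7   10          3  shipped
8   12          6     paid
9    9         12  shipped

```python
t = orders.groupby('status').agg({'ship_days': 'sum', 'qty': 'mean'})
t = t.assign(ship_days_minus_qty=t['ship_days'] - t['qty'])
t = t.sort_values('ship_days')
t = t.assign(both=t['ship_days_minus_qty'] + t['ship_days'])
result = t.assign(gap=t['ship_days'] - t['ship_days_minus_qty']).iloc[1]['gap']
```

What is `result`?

group by status: sum(ship_days), mean(qty):
         ship_days   qty
status                  
paid            22  12.0
shipped         38  11.0
add column ship_days_minus_qty = t['ship_days'] - t['qty']:
         ship_days   qty  ship_days_minus_qty
status                                       
paid            22  12.0                 10.0
shipped         38  11.0                 27.0
sort by ship_days:
         ship_days   qty  ship_days_minus_qty
status                                       
paid            22  12.0                 10.0
shipped         38  11.0                 27.0
add column both = t['ship_days_minus_qty'] + t['ship_days']:
         ship_days   qty  ship_days_minus_qty  both
status                                             
paid            22  12.0                 10.0  32.0
shipped         38  11.0                 27.0  65.0
add column gap = t['ship_days'] - t['ship_days_minus_qty']:
         ship_days   qty  ship_days_minus_qty  both   gap
status                                                   
paid            22  12.0                 10.0  32.0  12.0
shipped         38  11.0                 27.0  65.0  11.0

11.0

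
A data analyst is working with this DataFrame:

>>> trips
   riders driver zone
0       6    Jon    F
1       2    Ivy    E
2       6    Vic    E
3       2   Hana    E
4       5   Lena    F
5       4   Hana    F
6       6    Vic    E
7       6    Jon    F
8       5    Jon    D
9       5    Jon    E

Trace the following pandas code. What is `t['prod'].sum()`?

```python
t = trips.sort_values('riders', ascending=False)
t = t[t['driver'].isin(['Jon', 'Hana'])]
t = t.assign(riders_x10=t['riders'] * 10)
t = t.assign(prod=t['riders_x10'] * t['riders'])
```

sort by riders descending:
   riders driver zone
0       6    Jon    F
2       6    Vic    E
6       6    Vic    E
7       6    Jon    F
4       5   Lena    F
8       5    Jon    D
9       5    Jon    E
5       4   Hana    F
1       2    Ivy    E
3       2   Hana    E
filter rows where driver in ['Jon', 'Hana']:
   riders driver zone
0       6    Jon    F
7       6    Jon    F
8       5    Jon    D
9       5    Jon    E
5       4   Hana    F
3       2   Hana    E
add column riders_x10 = t['riders'] * 10:
   riders driver zone  riders_x10
0       6    Jon    F          60
7       6    Jon    F          60
8       5    Jon    D          50
9       5    Jon    E          50
5       4   Hana    F          40
3       2   Hana    E          20
add column prod = t['riders_x10'] * t['riders']:
   riders driver zone  riders_x10  prod
0       6    Jon    F          60   360
7       6    Jon    F          60   360
8       5    Jon    D          50   250
9       5    Jon    E          50   250
5       4   Hana    F          40   160
3       2   Hana    E          20    40
Reading off the sum of column 'prod', we get 1420.

1420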